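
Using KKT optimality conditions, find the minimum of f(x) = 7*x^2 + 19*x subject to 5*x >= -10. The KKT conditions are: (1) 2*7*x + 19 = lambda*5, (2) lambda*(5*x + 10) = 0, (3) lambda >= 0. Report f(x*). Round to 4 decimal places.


Step 1: Try lambda = 0 (constraint inactive).
Stationarity: 2*7*x + 19 = 0
x* = -19/(2*7) = -19/14 = -1.3571 (rounded; the exact value -19/14 is used below)
Check constraint: 5*-1.3571 = -6.7855 >= -10 -- satisfied.
Step 2: Compute optimal value.
f(x*) = 7*(-19/14)^2 + 19*(-19/14) = -12.8929


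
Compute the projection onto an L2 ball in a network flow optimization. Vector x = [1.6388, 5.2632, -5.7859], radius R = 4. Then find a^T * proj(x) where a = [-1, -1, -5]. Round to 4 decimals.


Step 1: Compute ||x|| (intermediates to 6 decimals).
||x|| = sqrt(1.6388^2 + 5.2632^2 + (-5.7859)^2) = 7.991469
Step 2: Project.
Since ||x|| > R, scale = R/||x|| = 4/7.991469 = 0.500534, proj(x) = scale * x
proj(x) = [0.820275, 2.634411, -2.89604]
Step 3: Dot product.
a^T * proj(x) = -1*0.820275 - 1*2.634411 - 5*(-2.89604) = 11.0255


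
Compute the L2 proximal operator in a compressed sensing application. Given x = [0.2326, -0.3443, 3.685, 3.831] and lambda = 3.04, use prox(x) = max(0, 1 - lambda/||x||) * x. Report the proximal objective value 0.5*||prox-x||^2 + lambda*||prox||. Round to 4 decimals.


Step 1: Compute ||x||.
||x|| = 5.3318
Step 2: Compute scaling factor.
scale = max(0, 1 - 3.04/5.3318) = 0.4298
Step 3: prox(x) = [0.1, -0.148, 1.584, 1.6467]
||prox(x)|| = 2.2918
Step 4: Proximal objective.
0.5*||prox-x||^2 = 4.6208
lambda*||prox|| = 6.9671
Total = 11.588


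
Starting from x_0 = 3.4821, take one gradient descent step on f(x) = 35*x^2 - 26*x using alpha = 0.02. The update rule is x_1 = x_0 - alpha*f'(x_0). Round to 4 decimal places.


We compute the gradient at x_0 and apply the update.
f'(x) = 70*x - 26
f'(3.4821) = 70*3.4821 - 26 = 217.747
x_1 = 3.4821 - 0.02*217.747 = -0.8728


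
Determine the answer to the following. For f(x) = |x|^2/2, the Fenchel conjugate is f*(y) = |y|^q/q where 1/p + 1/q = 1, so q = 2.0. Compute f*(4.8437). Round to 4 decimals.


The conjugate exponent q satisfies 1/p + 1/q = 1.
p = 2, so q = 2/(2 - 1) = 2.0
|y|^q = 4.8437^2.0 = 23.4614
f*(4.8437) = 23.4614 / 2.0 = 11.7307


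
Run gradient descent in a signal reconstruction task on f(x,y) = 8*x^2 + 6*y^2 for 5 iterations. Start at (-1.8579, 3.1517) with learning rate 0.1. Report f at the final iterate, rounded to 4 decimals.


Gradient descent on f(x,y) = 8*x^2 + 6*y^2.
Starting point: (-1.8579, 3.1517), alpha = 0.1
Step 1: grad_x = 2*8*-1.8579 = -29.7264, grad_y = 2*6*3.1517 = 37.8204
  x_1 = -1.8579 - 0.1*-29.7264 = 1.1147
  y_1 = 3.1517 - 0.1*37.8204 = -0.6303
Step 2: grad_x = 2*8*1.1147 = 17.8358, grad_y = 2*6*-0.6303 = -7.5641
  x_2 = 1.1147 - 0.1*17.8358 = -0.6688
  y_2 = -0.6303 - 0.1*-7.5641 = 0.1261
Step 3: grad_x = 2*8*-0.6688 = -10.7015, grad_y = 2*6*0.1261 = 1.5128
  x_3 = -0.6688 - 0.1*-10.7015 = 0.4013
  y_3 = 0.1261 - 0.1*1.5128 = -0.0252
Step 4: grad_x = 2*8*0.4013 = 6.4209, grad_y = 2*6*-0.0252 = -0.3026
  x_4 = 0.4013 - 0.1*6.4209 = -0.2408
  y_4 = -0.0252 - 0.1*-0.3026 = 0.005
Step 5: grad_x = 2*8*-0.2408 = -3.8525, grad_y = 2*6*0.005 = 0.0605
  x_5 = -0.2408 - 0.1*-3.8525 = 0.1445
  y_5 = 0.005 - 0.1*0.0605 = -0.001
f(0.1445, -0.001) = 8*0.1445^2 + 6*(-0.001)^2 = 0.167


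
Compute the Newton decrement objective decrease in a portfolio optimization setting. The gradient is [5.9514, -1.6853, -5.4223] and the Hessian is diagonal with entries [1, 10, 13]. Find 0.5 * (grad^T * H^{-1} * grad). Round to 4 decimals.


Step 1: H is diagonal, so H^(-1) * g = [5.9514, -0.1685, -0.4171].
Step 2: g^T H^(-1) g = sum_i g_i^2 / H_ii
  = (5.9514)^2/1 + (-1.6853)^2/10 + (-5.4223)^2/13
  = 35.4192 + 0.284 + 2.2616 = 37.9648
Step 3: Objective decrease = 0.5 * g^T H^(-1) g = 18.9824


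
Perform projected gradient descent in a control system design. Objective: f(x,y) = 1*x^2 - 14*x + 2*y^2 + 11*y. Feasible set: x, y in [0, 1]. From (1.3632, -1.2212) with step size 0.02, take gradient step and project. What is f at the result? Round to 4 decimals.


Step 1: Compute gradient at (1.3632, -1.2212).
grad_x = 2*1*1.3632 - 14 = -11.2736
grad_y = 2*2*-1.2212 + 11 = 6.1152
Step 2: Gradient step.
x_raw = 1.3632 - 0.02*-11.2736 = 1.5887
y_raw = -1.2212 - 0.02*6.1152 = -1.3435
Step 3: Project onto [0, 1].
x_proj = clip(1.5887) = 1.0
y_proj = clip(-1.3435) = 0.0
Step 4: Evaluate f.
f(1.0, 0.0) = -13.0


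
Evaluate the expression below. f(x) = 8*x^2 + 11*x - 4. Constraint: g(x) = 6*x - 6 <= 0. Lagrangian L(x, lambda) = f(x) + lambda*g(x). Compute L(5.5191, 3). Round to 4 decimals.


Step 1: Evaluate f(x).
f(5.5191) = 8*5.5191^2 + 11*5.5191 - 4 = 300.3938
Step 2: Evaluate g(x).
g(5.5191) = 6*5.5191 - 6 = 27.1146
Step 3: Compute Lagrangian.
L = 300.3938 + 3*27.1146 = 381.7376


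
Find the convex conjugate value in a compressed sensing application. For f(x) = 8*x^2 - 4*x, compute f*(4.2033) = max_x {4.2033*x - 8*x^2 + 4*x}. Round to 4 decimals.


f*(y) = sup_x {y*x - a*x^2 - b*x} = sup_x {(y-b)*x - a*x^2}
FOC: (y - b) - 2a*x = 0 => x* = (y - b)/(2a)
x* = (4.2033 + 4)/(2*8) = 0.5127
f*(4.2033) = (y-b)^2/(4a) = (4.2033 + 4)^2/(4*8)
= 67.2941/32 = 2.1029


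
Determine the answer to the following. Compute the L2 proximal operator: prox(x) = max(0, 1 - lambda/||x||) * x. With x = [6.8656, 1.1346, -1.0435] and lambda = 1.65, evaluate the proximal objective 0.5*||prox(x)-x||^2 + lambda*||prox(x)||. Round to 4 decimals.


Step 1: Compute ||x||.
||x|| = 7.0365
Step 2: Compute scaling factor.
scale = max(0, 1 - 1.65/7.0365) = 0.7655
Step 3: prox(x) = [5.2557, 0.8685, -0.7988]
||prox(x)|| = 5.3865
Step 4: Proximal objective.
0.5*||prox-x||^2 = 1.3613
lambda*||prox|| = 8.8877
Total = 10.249


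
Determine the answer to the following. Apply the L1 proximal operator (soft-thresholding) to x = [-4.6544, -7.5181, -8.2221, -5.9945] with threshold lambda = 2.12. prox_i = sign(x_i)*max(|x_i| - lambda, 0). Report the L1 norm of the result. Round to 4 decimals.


Soft-thresholding with lambda = 2.12:
prox(-4.6544) = sign(-4.6544)*max(|-4.6544| - 2.12, 0) = -2.5344
prox(-7.5181) = sign(-7.5181)*max(|-7.5181| - 2.12, 0) = -5.3981
prox(-8.2221) = sign(-8.2221)*max(|-8.2221| - 2.12, 0) = -6.1021
prox(-5.9945) = sign(-5.9945)*max(|-5.9945| - 2.12, 0) = -3.8745
prox(x) = [-2.5344, -5.3981, -6.1021, -3.8745]
||prox(x)||_1 = 2.5344 + 5.3981 + 6.1021 + 3.8745 = 17.9091


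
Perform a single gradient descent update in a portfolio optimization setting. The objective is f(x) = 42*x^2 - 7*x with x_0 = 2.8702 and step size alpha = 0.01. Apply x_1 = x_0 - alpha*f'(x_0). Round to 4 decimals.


We compute the gradient at x_0 and apply the update.
f'(x) = 84*x - 7
f'(2.8702) = 84*2.8702 - 7 = 234.0968
x_1 = 2.8702 - 0.01*234.0968 = 0.5292


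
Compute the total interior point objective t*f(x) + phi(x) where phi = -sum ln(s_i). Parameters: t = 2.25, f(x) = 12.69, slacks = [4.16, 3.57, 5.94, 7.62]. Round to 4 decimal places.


Step 1: Compute log-barrier.
ln values: [1.4255, 1.2726, 1.7817, 2.0308]
phi = -(1.4255 + 1.2726 + 1.7817 + 2.0308) = -6.5106
Step 2: Compute augmented objective.
t*f(x) = 2.25*12.69 = 28.5525
Total = 28.5525 - 6.5106 = 22.0419


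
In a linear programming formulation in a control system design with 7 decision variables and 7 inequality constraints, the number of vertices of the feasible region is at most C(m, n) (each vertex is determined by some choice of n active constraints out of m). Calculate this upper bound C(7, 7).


Each vertex corresponds to some choice of n active constraints out of m, so the number of vertices is at most C(m, n) = m! / (n!(m-n)!).
m = 7, n = 7
Numerator: 7 * 6 * 5 * 4 * 3 * 2 * 1
Denominator: 7! = 5040
C(7, 7) = 1


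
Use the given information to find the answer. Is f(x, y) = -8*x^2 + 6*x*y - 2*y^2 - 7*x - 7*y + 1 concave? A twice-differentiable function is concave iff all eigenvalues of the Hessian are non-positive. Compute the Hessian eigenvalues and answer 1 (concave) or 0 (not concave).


The Hessian of f(x,y) = -8*x^2 + 6*x*y - 2*y^2 - 7*x - 7*y + 1 is:
H = [[-16, 6], [6, -4]]
Trace = -16 - 4 = -20
Determinant = -16*-4 - (6)^2 = 28
Discriminant = (-20)^2 - 4*28 = 288.0
Eigenvalues: lambda_1 = -18.4853, lambda_2 = -1.5147
The function is concave.

1


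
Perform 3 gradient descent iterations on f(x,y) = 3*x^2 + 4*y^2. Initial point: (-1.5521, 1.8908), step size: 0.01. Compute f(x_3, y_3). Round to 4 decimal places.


Gradient descent on f(x,y) = 3*x^2 + 4*y^2.
Starting point: (-1.5521, 1.8908), alpha = 0.01
Step 1: grad_x = 2*3*-1.5521 = -9.3126, grad_y = 2*4*1.8908 = 15.1264
  x_1 = -1.5521 - 0.01*-9.3126 = -1.459
  y_1 = 1.8908 - 0.01*15.1264 = 1.7395
Step 2: grad_x = 2*3*-1.459 = -8.7538, grad_y = 2*4*1.7395 = 13.9163
  x_2 = -1.459 - 0.01*-8.7538 = -1.3714
  y_2 = 1.7395 - 0.01*13.9163 = 1.6004
Step 3: grad_x = 2*3*-1.3714 = -8.2286, grad_y = 2*4*1.6004 = 12.803
  x_3 = -1.3714 - 0.01*-8.2286 = -1.2891
  y_3 = 1.6004 - 0.01*12.803 = 1.4723
f(-1.2891, 1.4723) = 3*(-1.2891)^2 + 4*1.4723^2 = 13.6569


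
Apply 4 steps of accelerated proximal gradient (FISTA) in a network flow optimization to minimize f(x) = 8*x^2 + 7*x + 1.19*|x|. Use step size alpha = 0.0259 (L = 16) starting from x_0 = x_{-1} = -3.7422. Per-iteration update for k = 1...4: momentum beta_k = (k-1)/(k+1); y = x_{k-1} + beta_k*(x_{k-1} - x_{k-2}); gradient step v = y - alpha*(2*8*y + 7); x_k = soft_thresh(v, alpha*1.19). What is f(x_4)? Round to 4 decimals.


FISTA on f(x) = 8*x^2 + 7*x + 1.19*|x|
L = 16, alpha = 0.0259
Iteration 1: beta = 0.0, y = -3.7422 + 0.0*(-3.7422 + 3.7422) = -3.7422
  grad(y) = -52.8752, v = y - alpha*grad = -2.3727
  prox(v) = soft_thresh(-2.3727, 0.0308) = -2.3419
Iteration 2: beta = 0.3333, y = -2.3419 + 0.3333*(-2.3419 + 3.7422) = -1.8751
  grad(y) = -23.0024, v = y - alpha*grad = -1.2794
  prox(v) = soft_thresh(-1.2794, 0.0308) = -1.2486
Iteration 3: beta = 0.5, y = -1.2486 + 0.5*(-1.2486 + 2.3419) = -0.7019
  grad(y) = -4.2303, v = y - alpha*grad = -0.5923
  prox(v) = soft_thresh(-0.5923, 0.0308) = -0.5615
Iteration 4: beta = 0.6, y = -0.5615 + 0.6*(-0.5615 + 1.2486) = -0.1493
  grad(y) = 4.6116, v = y - alpha*grad = -0.2687
  prox(v) = soft_thresh(-0.2687, 0.0308) = -0.2379
f(x_4) = 8*(-0.2379)^2 + 7*(-0.2379) + 1.19*|-0.2379| = -0.9294


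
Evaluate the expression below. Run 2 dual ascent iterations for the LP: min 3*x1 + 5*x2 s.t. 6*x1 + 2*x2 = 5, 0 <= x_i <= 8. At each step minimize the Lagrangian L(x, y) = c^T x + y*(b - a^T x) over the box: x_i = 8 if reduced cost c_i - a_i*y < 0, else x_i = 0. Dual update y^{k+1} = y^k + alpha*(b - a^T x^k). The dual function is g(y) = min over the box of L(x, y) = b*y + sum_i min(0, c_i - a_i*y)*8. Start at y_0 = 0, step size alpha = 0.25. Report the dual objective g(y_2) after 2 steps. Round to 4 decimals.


Dual ascent for LP: min 3*x1 + 5*x2, 6*x1 + 2*x2 = 5, 0 <= x_i <= 8
Step 1: y^k = 0.0, reduced costs: (3.0, 5.0)
  x^k = (0.0, 0.0), subgradient = b - a^T x = 5.0
  y^{k+1} = 0.0 + 0.25*5.0 = 1.25
Step 2: y^k = 1.25, reduced costs: (-4.5, 2.5)
  x^k = (8.0, 0.0), subgradient = b - a^T x = -43.0
  y^{k+1} = 1.25 + 0.25*-43.0 = -9.5
Dual objective at y_2 = -9.5: reduced costs (60.0, 24.0), box minimizer x = (0.0, 0.0)
g(y_2) = b*y + (c1 - a1*y)*x1 + (c2 - a2*y)*x2 = 5*(-9.5) + 60.0*0.0 + 24.0*0.0 = -47.5 + 0.0 + 0.0 = -47.5


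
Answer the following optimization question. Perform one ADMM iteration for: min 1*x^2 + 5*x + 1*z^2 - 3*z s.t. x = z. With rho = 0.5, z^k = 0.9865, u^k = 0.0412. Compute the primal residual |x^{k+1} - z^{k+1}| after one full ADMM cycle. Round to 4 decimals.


ADMM iteration with rho = 0.5, z^k = 0.9865, u^k = 0.0412
Step 1: x-update.
Minimize 1*x^2 + 5*x + (0.5/2)*(x - 0.9865 + 0.0412)^2
FOC: (2*1 + 0.5)*x = -5 + 0.5*(0.9865 - 0.0412)
x^{k+1} = -1.8109
Step 2: z-update.
Minimize 1*z^2 - 3*z + (0.5/2)*(-1.8109 - z + 0.0412)^2
FOC: (2*1 + 0.5)*z = 3 + 0.5*(-1.8109 + 0.0412)
z^{k+1} = 0.8461
Step 3: u-update.
u^{k+1} = 0.0412 - 1.8109 - 0.8461 = -2.6158
Step 4: Primal residual = |-1.8109 - 0.8461| = 2.657


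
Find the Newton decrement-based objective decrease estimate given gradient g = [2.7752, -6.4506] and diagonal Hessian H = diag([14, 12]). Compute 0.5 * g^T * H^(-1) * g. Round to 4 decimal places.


Step 1: H is diagonal, so H^(-1) * g = [0.1982, -0.5376].
Step 2: g^T H^(-1) g = sum_i g_i^2 / H_ii
  = (2.7752)^2/14 + (-6.4506)^2/12
  = 0.5501 + 3.4675 = 4.0176
Step 3: Objective decrease = 0.5 * g^T H^(-1) g = 2.0088


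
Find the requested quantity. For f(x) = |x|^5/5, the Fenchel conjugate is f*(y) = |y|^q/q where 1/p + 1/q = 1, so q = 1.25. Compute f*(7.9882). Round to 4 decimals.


The conjugate exponent q satisfies 1/p + 1/q = 1.
p = 5, so q = 5/(5 - 1) = 1.25
|y|^q = 7.9882^1.25 = 13.4295
f*(7.9882) = 13.4295 / 1.25 = 10.7436


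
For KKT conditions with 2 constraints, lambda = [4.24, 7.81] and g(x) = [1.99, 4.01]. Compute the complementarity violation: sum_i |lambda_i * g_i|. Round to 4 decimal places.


KKT complementary slackness check:
lambda_1 * g_1 = 4.24 * 1.99 = 8.4376
lambda_2 * g_2 = 7.81 * 4.01 = 31.3181
Total violation = 8.4376 + 31.3181 = 39.7557


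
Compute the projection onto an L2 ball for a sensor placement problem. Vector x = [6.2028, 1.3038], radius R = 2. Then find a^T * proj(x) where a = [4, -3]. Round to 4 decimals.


Step 1: Compute ||x|| (intermediates to 6 decimals).
||x|| = sqrt(6.2028^2 + 1.3038^2) = 6.338345
Step 2: Project.
Since ||x|| > R, scale = R/||x|| = 2/6.338345 = 0.31554, proj(x) = scale * x
proj(x) = [1.957232, 0.411401]
Step 3: Dot product.
a^T * proj(x) = 4*1.957232 - 3*0.411401 = 6.5947


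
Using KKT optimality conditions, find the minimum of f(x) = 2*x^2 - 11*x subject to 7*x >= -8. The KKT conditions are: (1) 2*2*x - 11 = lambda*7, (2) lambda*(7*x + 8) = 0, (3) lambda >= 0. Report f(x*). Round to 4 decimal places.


Step 1: Try lambda = 0 (constraint inactive).
Stationarity: 2*2*x - 11 = 0
x* = 11/(2*2) = 2.75
Check constraint: 7*2.75 = 19.25 >= -8 -- satisfied.
Step 2: Compute optimal value.
f(x*) = 2*2.75^2 - 11*2.75 = -15.125


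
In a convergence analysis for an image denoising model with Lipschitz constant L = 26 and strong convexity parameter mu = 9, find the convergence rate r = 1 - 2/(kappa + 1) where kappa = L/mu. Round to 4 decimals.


Step 1: Compute the condition number.
kappa = L/mu = 26/9 = 2.8889
Step 2: Compute the convergence rate.
r = 1 - 2/(kappa + 1) = 1 - 2*mu/(L + mu) = (L - mu)/(L + mu) = 17/35 = 0.4857


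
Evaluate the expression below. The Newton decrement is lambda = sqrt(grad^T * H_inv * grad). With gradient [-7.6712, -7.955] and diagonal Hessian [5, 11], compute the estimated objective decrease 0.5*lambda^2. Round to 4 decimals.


Step 1: H is diagonal, so H^(-1) * g = [-1.5342, -0.7232].
Step 2: g^T H^(-1) g = sum_i g_i^2 / H_ii
  = (-7.6712)^2/5 + (-7.955)^2/11
  = 11.7695 + 5.7529 = 17.5224
Step 3: Objective decrease = 0.5 * g^T H^(-1) g = 8.7612


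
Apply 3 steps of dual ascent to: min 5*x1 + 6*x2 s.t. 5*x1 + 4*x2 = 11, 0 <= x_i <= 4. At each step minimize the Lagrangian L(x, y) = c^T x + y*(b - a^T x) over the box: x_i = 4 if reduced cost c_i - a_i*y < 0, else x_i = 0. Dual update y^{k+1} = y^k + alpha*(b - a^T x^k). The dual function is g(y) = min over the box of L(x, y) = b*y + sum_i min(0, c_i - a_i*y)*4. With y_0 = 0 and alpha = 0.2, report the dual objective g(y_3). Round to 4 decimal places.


Dual ascent for LP: min 5*x1 + 6*x2, 5*x1 + 4*x2 = 11, 0 <= x_i <= 4
Step 1: y^k = 0.0, reduced costs: (5.0, 6.0)
  x^k = (0.0, 0.0), subgradient = b - a^T x = 11.0
  y^{k+1} = 0.0 + 0.2*11.0 = 2.2
Step 2: y^k = 2.2, reduced costs: (-6.0, -2.8)
  x^k = (4.0, 4.0), subgradient = b - a^T x = -25.0
  y^{k+1} = 2.2 + 0.2*-25.0 = -2.8
Step 3: y^k = -2.8, reduced costs: (19.0, 17.2)
  x^k = (0.0, 0.0), subgradient = b - a^T x = 11.0
  y^{k+1} = -2.8 + 0.2*11.0 = -0.6
Dual objective at y_3 = -0.6: reduced costs (8.0, 8.4), box minimizer x = (0.0, 0.0)
g(y_3) = b*y + (c1 - a1*y)*x1 + (c2 - a2*y)*x2 = 11*(-0.6) + 8.0*0.0 + 8.4*0.0 = -6.6 + 0.0 + 0.0 = -6.6


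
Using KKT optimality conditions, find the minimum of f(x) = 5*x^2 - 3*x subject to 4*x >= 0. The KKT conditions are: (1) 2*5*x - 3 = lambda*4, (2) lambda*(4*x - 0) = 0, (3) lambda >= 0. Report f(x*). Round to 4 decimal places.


Step 1: Try lambda = 0 (constraint inactive).
Stationarity: 2*5*x - 3 = 0
x* = 3/(2*5) = 0.3
Check constraint: 4*0.3 = 1.2 >= 0 -- satisfied.
Step 2: Compute optimal value.
f(x*) = 5*0.3^2 - 3*0.3 = -0.45


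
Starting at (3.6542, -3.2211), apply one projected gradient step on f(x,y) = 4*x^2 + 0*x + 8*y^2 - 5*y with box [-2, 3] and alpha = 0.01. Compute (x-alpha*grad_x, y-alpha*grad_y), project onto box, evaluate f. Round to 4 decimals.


Step 1: Compute gradient at (3.6542, -3.2211).
grad_x = 2*4*3.6542 + 0 = 29.2336
grad_y = 2*8*-3.2211 - 5 = -56.5376
Step 2: Gradient step.
x_raw = 3.6542 - 0.01*29.2336 = 3.3619
y_raw = -3.2211 - 0.01*-56.5376 = -2.6557
Step 3: Project onto [-2, 3].
x_proj = clip(3.3619) = 3.0
y_proj = clip(-2.6557) = -2.0
Step 4: Evaluate f.
f(3.0, -2.0) = 78.0


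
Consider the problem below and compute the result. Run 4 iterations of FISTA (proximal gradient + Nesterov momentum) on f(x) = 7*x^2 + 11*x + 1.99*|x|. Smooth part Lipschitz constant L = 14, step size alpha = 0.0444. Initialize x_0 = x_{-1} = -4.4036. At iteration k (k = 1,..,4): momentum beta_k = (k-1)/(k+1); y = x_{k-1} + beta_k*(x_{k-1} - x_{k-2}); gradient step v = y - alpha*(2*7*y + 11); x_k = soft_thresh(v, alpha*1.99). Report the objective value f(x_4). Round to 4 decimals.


FISTA on f(x) = 7*x^2 + 11*x + 1.99*|x|
L = 14, alpha = 0.0444
Iteration 1: beta = 0.0, y = -4.4036 + 0.0*(-4.4036 + 4.4036) = -4.4036
  grad(y) = -50.6504, v = y - alpha*grad = -2.1547
  prox(v) = soft_thresh(-2.1547, 0.0884) = -2.0664
Iteration 2: beta = 0.3333, y = -2.0664 + 0.3333*(-2.0664 + 4.4036) = -1.2873
  grad(y) = -7.022, v = y - alpha*grad = -0.9755
  prox(v) = soft_thresh(-0.9755, 0.0884) = -0.8872
Iteration 3: beta = 0.5, y = -0.8872 + 0.5*(-0.8872 + 2.0664) = -0.2975
  grad(y) = 6.8343, v = y - alpha*grad = -0.601
  prox(v) = soft_thresh(-0.601, 0.0884) = -0.5126
Iteration 4: beta = 0.6, y = -0.5126 + 0.6*(-0.5126 + 0.8872) = -0.2879
  grad(y) = 6.969, v = y - alpha*grad = -0.5974
  prox(v) = soft_thresh(-0.5974, 0.0884) = -0.509
f(x_4) = 7*(-0.509)^2 + 11*(-0.509) + 1.99*|-0.509| = -2.7725


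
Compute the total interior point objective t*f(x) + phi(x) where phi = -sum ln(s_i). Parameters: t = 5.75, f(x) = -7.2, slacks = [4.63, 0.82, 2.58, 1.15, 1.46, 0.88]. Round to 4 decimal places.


Step 1: Compute log-barrier.
ln values: [1.5326, -0.1985, 0.9478, 0.1398, 0.3784, -0.1278]
phi = -(1.5326 - 0.1985 + 0.9478 + 0.1398 + 0.3784 - 0.1278) = -2.6723
Step 2: Compute augmented objective.
t*f(x) = 5.75*-7.2 = -41.4
Total = -41.4 - 2.6723 = -44.0723


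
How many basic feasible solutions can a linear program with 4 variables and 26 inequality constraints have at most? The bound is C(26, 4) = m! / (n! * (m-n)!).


Each vertex corresponds to some choice of n active constraints out of m, so the number of vertices is at most C(m, n) = m! / (n!(m-n)!).
m = 26, n = 4
Numerator: 26 * 25 * 24 * 23
Denominator: 4! = 24
C(26, 4) = 14950


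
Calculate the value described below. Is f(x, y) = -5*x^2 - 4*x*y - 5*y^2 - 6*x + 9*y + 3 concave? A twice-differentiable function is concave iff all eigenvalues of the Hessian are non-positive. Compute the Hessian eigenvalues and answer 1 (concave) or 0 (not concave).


The Hessian of f(x,y) = -5*x^2 - 4*x*y - 5*y^2 - 6*x + 9*y + 3 is:
H = [[-10, -4], [-4, -10]]
Trace = -10 - 10 = -20
Determinant = -10*-10 - (-4)^2 = 84
Discriminant = (-20)^2 - 4*84 = 64.0
Eigenvalues: lambda_1 = -14.0, lambda_2 = -6.0
The function is concave.

1


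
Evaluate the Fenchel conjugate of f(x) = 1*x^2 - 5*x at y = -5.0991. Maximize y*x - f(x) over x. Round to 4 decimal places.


f*(y) = sup_x {y*x - a*x^2 - b*x} = sup_x {(y-b)*x - a*x^2}
FOC: (y - b) - 2a*x = 0 => x* = (y - b)/(2a)
x* = (-5.0991 + 5)/(2*1) = -0.0496
f*(-5.0991) = (y-b)^2/(4a) = (-5.0991 + 5)^2/(4*1)
= 0.0098/4 = 0.0025


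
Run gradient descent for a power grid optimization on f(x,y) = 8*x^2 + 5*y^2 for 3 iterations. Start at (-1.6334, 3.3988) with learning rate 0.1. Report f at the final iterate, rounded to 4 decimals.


Gradient descent on f(x,y) = 8*x^2 + 5*y^2.
Starting point: (-1.6334, 3.3988), alpha = 0.1
Step 1: grad_x = 2*8*-1.6334 = -26.1344, grad_y = 2*5*3.3988 = 33.988
  x_1 = -1.6334 - 0.1*-26.1344 = 0.98
  y_1 = 3.3988 - 0.1*33.988 = 0.0
Step 2: grad_x = 2*8*0.98 = 15.6806, grad_y = 2*5*0.0 = 0.0
  x_2 = 0.98 - 0.1*15.6806 = -0.588
  y_2 = 0.0 - 0.1*0.0 = 0.0
Step 3: grad_x = 2*8*-0.588 = -9.4084, grad_y = 2*5*0.0 = 0.0
  x_3 = -0.588 - 0.1*-9.4084 = 0.3528
  y_3 = 0.0 - 0.1*0.0 = 0.0
f(0.3528, 0.0) = 8*0.3528^2 + 5*0.0^2 = 0.9958


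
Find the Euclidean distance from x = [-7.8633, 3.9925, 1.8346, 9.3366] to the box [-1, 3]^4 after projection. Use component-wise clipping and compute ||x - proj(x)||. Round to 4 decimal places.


Project each component onto [-1, 3].
clip(-7.8633) = -1.0, clip(3.9925) = 3.0, clip(1.8346) = 1.8346, clip(9.3366) = 3.0
Projection = [-1.0, 3.0, 1.8346, 3.0]
Squared diffs: [47.1049, 0.9851, 0.0, 40.1525]
Distance = sqrt(88.2425) = 9.3937


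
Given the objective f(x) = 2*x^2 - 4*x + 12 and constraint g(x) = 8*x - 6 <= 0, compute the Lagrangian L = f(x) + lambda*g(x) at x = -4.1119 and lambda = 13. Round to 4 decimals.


Step 1: Evaluate f(x).
f(-4.1119) = 2*(-4.1119)^2 - 4*(-4.1119) + 12 = 62.263
Step 2: Evaluate g(x).
g(-4.1119) = 8*-4.1119 - 6 = -38.8952
Step 3: Compute Lagrangian.
L = 62.263 + 13*-38.8952 = -443.3746


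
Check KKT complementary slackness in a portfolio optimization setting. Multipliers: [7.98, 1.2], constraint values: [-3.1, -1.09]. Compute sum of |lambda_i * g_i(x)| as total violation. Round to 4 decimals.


KKT complementary slackness check:
lambda_1 * g_1 = 7.98 * -3.1 = -24.738
lambda_2 * g_2 = 1.2 * -1.09 = -1.308
Total violation = 24.738 + 1.308 = 26.046


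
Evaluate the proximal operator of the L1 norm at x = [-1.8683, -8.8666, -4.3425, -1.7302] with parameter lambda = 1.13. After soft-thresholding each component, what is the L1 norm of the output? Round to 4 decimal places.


Soft-thresholding with lambda = 1.13:
prox(-1.8683) = sign(-1.8683)*max(|-1.8683| - 1.13, 0) = -0.7383
prox(-8.8666) = sign(-8.8666)*max(|-8.8666| - 1.13, 0) = -7.7366
prox(-4.3425) = sign(-4.3425)*max(|-4.3425| - 1.13, 0) = -3.2125
prox(-1.7302) = sign(-1.7302)*max(|-1.7302| - 1.13, 0) = -0.6002
prox(x) = [-0.7383, -7.7366, -3.2125, -0.6002]
||prox(x)||_1 = 0.7383 + 7.7366 + 3.2125 + 0.6002 = 12.2876


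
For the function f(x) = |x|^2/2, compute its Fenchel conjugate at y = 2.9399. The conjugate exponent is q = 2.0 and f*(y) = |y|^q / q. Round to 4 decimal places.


The conjugate exponent q satisfies 1/p + 1/q = 1.
p = 2, so q = 2/(2 - 1) = 2.0
|y|^q = 2.9399^2.0 = 8.643
f*(2.9399) = 8.643 / 2.0 = 4.3215


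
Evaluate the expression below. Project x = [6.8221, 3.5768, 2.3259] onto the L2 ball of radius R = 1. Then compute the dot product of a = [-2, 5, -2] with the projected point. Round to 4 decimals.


Step 1: Compute ||x|| (intermediates to 6 decimals).
||x|| = sqrt(6.8221^2 + 3.5768^2 + 2.3259^2) = 8.046388
Step 2: Project.
Since ||x|| > R, scale = R/||x|| = 1/8.046388 = 0.124279, proj(x) = scale * x
proj(x) = [0.847844, 0.444521, 0.289061]
Step 3: Dot product.
a^T * proj(x) = -2*0.847844 + 5*0.444521 - 2*0.289061 = -0.0512


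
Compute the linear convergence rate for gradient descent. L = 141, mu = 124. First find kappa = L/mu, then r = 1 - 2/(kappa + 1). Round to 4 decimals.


Step 1: Compute the condition number.
kappa = L/mu = 141/124 = 1.1371
Step 2: Compute the convergence rate.
r = 1 - 2/(kappa + 1) = 1 - 2*mu/(L + mu) = (L - mu)/(L + mu) = 17/265 = 0.0642


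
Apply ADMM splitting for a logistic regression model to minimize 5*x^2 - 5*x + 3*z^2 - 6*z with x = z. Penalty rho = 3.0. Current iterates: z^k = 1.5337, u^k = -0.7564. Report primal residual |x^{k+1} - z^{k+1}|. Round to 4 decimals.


ADMM iteration with rho = 3.0, z^k = 1.5337, u^k = -0.7564
Step 1: x-update.
Minimize 5*x^2 - 5*x + (3.0/2)*(x - 1.5337 - 0.7564)^2
FOC: (2*5 + 3.0)*x = 5 + 3.0*(1.5337 + 0.7564)
x^{k+1} = 0.9131
Step 2: z-update.
Minimize 3*z^2 - 6*z + (3.0/2)*(0.9131 - z - 0.7564)^2
FOC: (2*3 + 3.0)*z = 6 + 3.0*(0.9131 - 0.7564)
z^{k+1} = 0.7189
Step 3: u-update.
u^{k+1} = -0.7564 + 0.9131 - 0.7189 = -0.5622
Step 4: Primal residual = |0.9131 - 0.7189| = 0.1942


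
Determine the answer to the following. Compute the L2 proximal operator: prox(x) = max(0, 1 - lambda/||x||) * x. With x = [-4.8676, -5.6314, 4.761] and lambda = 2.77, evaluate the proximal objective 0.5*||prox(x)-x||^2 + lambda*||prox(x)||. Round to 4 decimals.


Step 1: Compute ||x||.
||x|| = 8.8359
Step 2: Compute scaling factor.
scale = max(0, 1 - 2.77/8.8359) = 0.6865
Step 3: prox(x) = [-3.3416, -3.866, 3.2685]
||prox(x)|| = 6.0659
Step 4: Proximal objective.
0.5*||prox-x||^2 = 3.8365
lambda*||prox|| = 16.8025
Total = 20.639


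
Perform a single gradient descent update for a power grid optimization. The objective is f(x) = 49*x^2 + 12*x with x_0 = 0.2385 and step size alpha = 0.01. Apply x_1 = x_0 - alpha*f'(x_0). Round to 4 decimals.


We compute the gradient at x_0 and apply the update.
f'(x) = 98*x + 12
f'(0.2385) = 98*0.2385 + 12 = 35.373
x_1 = 0.2385 - 0.01*35.373 = -0.1152


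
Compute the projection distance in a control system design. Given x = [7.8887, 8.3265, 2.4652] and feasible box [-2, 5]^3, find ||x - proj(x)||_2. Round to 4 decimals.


Project each component onto [-2, 5].
clip(7.8887) = 5.0, clip(8.3265) = 5.0, clip(2.4652) = 2.4652
Projection = [5.0, 5.0, 2.4652]
Squared diffs: [8.3446, 11.0656, 0.0]
Distance = sqrt(19.4102) = 4.4057


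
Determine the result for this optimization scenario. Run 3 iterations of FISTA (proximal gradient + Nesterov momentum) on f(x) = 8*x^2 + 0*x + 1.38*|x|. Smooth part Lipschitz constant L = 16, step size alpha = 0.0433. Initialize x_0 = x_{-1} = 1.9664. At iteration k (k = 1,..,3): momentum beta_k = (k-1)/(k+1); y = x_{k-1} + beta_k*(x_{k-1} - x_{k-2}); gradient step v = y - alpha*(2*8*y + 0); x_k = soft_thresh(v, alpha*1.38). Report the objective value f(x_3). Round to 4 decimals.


FISTA on f(x) = 8*x^2 + 0*x + 1.38*|x|
L = 16, alpha = 0.0433
Iteration 1: beta = 0.0, y = 1.9664 + 0.0*(1.9664 - 1.9664) = 1.9664
  grad(y) = 31.4624, v = y - alpha*grad = 0.6041
  prox(v) = soft_thresh(0.6041, 0.0598) = 0.5443
Iteration 2: beta = 0.3333, y = 0.5443 + 0.3333*(0.5443 - 1.9664) = 0.0703
  grad(y) = 1.1248, v = y - alpha*grad = 0.0216
  prox(v) = soft_thresh(0.0216, 0.0598) = 0.0
Iteration 3: beta = 0.5, y = 0.0 + 0.5*(0.0 - 0.5443) = -0.2722
  grad(y) = -4.3546, v = y - alpha*grad = -0.0836
  prox(v) = soft_thresh(-0.0836, 0.0598) = -0.0239
f(x_3) = 8*(-0.0239)^2 + 0*(-0.0239) + 1.38*|-0.0239| = 0.0375


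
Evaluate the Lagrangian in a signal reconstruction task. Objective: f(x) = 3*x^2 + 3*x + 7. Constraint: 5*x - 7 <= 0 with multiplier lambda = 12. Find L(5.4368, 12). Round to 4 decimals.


Step 1: Evaluate f(x).
f(5.4368) = 3*5.4368^2 + 3*5.4368 + 7 = 111.9868
Step 2: Evaluate g(x).
g(5.4368) = 5*5.4368 - 7 = 20.184
Step 3: Compute Lagrangian.
L = 111.9868 + 12*20.184 = 354.1948


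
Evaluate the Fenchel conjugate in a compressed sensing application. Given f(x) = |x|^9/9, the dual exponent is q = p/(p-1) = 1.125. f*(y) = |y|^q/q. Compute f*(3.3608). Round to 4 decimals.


The conjugate exponent q satisfies 1/p + 1/q = 1.
p = 9, so q = 9/(9 - 1) = 1.125
|y|^q = 3.3608^1.125 = 3.9106
f*(3.3608) = 3.9106 / 1.125 = 3.4761


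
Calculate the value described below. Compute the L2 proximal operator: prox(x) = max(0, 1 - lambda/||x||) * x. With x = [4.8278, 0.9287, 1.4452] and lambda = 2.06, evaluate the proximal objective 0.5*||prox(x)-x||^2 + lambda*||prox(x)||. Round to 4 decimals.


Step 1: Compute ||x||.
||x|| = 5.1243
Step 2: Compute scaling factor.
scale = max(0, 1 - 2.06/5.1243) = 0.598
Step 3: prox(x) = [2.887, 0.5554, 0.8642]
||prox(x)|| = 3.0643
Step 4: Proximal objective.
0.5*||prox-x||^2 = 2.1218
lambda*||prox|| = 6.3125
Total = 8.4343


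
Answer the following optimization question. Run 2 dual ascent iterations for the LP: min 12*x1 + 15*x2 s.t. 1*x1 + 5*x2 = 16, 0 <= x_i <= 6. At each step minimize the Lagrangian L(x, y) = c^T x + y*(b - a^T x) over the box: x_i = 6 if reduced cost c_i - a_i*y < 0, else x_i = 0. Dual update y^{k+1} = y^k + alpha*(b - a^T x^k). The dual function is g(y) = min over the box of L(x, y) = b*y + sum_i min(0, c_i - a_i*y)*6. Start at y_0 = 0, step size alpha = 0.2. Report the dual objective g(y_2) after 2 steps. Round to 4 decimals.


Dual ascent for LP: min 12*x1 + 15*x2, 1*x1 + 5*x2 = 16, 0 <= x_i <= 6
Step 1: y^k = 0.0, reduced costs: (12.0, 15.0)
  x^k = (0.0, 0.0), subgradient = b - a^T x = 16.0
  y^{k+1} = 0.0 + 0.2*16.0 = 3.2
Step 2: y^k = 3.2, reduced costs: (8.8, -1.0)
  x^k = (0.0, 6.0), subgradient = b - a^T x = -14.0
  y^{k+1} = 3.2 + 0.2*-14.0 = 0.4
Dual objective at y_2 = 0.4: reduced costs (11.6, 13.0), box minimizer x = (0.0, 0.0)
g(y_2) = b*y + (c1 - a1*y)*x1 + (c2 - a2*y)*x2 = 16*0.4 + 11.6*0.0 + 13.0*0.0 = 6.4 + 0.0 + 0.0 = 6.4


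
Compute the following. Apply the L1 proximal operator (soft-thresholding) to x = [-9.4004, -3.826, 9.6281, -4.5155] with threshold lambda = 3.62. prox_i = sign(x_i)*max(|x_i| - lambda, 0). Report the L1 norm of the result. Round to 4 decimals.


Soft-thresholding with lambda = 3.62:
prox(-9.4004) = sign(-9.4004)*max(|-9.4004| - 3.62, 0) = -5.7804
prox(-3.826) = sign(-3.826)*max(|-3.826| - 3.62, 0) = -0.206
prox(9.6281) = sign(9.6281)*max(|9.6281| - 3.62, 0) = 6.0081
prox(-4.5155) = sign(-4.5155)*max(|-4.5155| - 3.62, 0) = -0.8955
prox(x) = [-5.7804, -0.206, 6.0081, -0.8955]
||prox(x)||_1 = 5.7804 + 0.206 + 6.0081 + 0.8955 = 12.89


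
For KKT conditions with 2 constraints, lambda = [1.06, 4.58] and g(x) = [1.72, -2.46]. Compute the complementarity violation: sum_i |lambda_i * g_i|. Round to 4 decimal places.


KKT complementary slackness check:
lambda_1 * g_1 = 1.06 * 1.72 = 1.8232
lambda_2 * g_2 = 4.58 * -2.46 = -11.2668
Total violation = 1.8232 + 11.2668 = 13.09


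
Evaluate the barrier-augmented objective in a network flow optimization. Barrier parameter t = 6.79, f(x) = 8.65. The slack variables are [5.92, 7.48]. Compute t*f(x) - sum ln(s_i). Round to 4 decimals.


Step 1: Compute log-barrier.
ln values: [1.7783, 2.0122]
phi = -(1.7783 + 2.0122) = -3.7906
Step 2: Compute augmented objective.
t*f(x) = 6.79*8.65 = 58.7335
Total = 58.7335 - 3.7906 = 54.9429


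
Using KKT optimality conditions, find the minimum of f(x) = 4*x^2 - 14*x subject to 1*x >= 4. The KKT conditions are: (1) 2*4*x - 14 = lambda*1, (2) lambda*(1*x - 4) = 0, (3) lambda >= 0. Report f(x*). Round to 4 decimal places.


Step 1: Try lambda = 0 (constraint inactive).
x_unc = 14/(2*4) = 1.75
Check: 1*1.75 = 1.75 < 4 -- violated!
Step 2: Constraint must be active: 1*x = 4
x* = 4/1 = 4.0
lambda = (2*4*4.0 - 14)/1 = 18.0
Step 3: Compute optimal value.
f(x*) = 4*4.0^2 - 14*4.0 = 8.0


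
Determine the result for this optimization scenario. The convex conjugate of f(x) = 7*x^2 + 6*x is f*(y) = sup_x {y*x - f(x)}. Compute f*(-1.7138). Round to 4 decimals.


f*(y) = sup_x {y*x - a*x^2 - b*x} = sup_x {(y-b)*x - a*x^2}
FOC: (y - b) - 2a*x = 0 => x* = (y - b)/(2a)
x* = (-1.7138 - 6)/(2*7) = -0.551
f*(-1.7138) = (y-b)^2/(4a) = (-1.7138 - 6)^2/(4*7)
= 59.5027/28 = 2.1251


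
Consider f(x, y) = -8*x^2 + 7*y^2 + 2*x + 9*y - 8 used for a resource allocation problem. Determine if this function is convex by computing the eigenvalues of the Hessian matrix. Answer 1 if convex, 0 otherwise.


The Hessian of f(x,y) = -8*x^2 + 7*y^2 + 2*x + 9*y - 8 is:
H = [[-16, 0], [0, 14]]
Trace = -16 + 14 = -2
Determinant = -16*14 - (0)^2 = -224
Discriminant = (-2)^2 - 4*-224 = 900.0
Eigenvalues: lambda_1 = -16.0, lambda_2 = 14.0
The function is not convex.

0


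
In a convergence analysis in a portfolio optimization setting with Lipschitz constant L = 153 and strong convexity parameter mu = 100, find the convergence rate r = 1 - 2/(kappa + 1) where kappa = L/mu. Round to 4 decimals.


Step 1: Compute the condition number.
kappa = L/mu = 153/100 = 1.53
Step 2: Compute the convergence rate.
r = 1 - 2/(kappa + 1) = 1 - 2*mu/(L + mu) = (L - mu)/(L + mu) = 53/253 = 0.2095


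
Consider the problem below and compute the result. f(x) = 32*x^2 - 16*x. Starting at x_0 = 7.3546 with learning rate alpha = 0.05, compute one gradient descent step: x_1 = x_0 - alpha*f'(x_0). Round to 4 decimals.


We compute the gradient at x_0 and apply the update.
f'(x) = 64*x - 16
f'(7.3546) = 64*7.3546 - 16 = 454.6944
x_1 = 7.3546 - 0.05*454.6944 = -15.3801


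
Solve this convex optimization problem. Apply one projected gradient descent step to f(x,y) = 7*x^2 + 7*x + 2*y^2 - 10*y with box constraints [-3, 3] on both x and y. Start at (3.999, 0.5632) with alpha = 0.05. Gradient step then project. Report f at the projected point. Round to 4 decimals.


Step 1: Compute gradient at (3.999, 0.5632).
grad_x = 2*7*3.999 + 7 = 62.986
grad_y = 2*2*0.5632 - 10 = -7.7472
Step 2: Gradient step.
x_raw = 3.999 - 0.05*62.986 = 0.8497
y_raw = 0.5632 - 0.05*-7.7472 = 0.9506
Step 3: Project onto [-3, 3].
x_proj = clip(0.8497) = 0.8497
y_proj = clip(0.9506) = 0.9506
Step 4: Evaluate f.
f(0.8497, 0.9506) = 3.3034


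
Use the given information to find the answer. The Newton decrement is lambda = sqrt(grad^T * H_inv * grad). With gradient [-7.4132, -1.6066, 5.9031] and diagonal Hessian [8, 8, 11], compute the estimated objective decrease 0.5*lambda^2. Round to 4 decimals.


Step 1: H is diagonal, so H^(-1) * g = [-0.9267, -0.2008, 0.5366].
Step 2: g^T H^(-1) g = sum_i g_i^2 / H_ii
  = (-7.4132)^2/8 + (-1.6066)^2/8 + (5.9031)^2/11
  = 6.8694 + 0.3226 + 3.1679 = 10.36
Step 3: Objective decrease = 0.5 * g^T H^(-1) g = 5.18


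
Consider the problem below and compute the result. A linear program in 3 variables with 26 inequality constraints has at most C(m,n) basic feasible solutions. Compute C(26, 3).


Each vertex corresponds to some choice of n active constraints out of m, so the number of vertices is at most C(m, n) = m! / (n!(m-n)!).
m = 26, n = 3
Numerator: 26 * 25 * 24
Denominator: 3! = 6
C(26, 3) = 2600


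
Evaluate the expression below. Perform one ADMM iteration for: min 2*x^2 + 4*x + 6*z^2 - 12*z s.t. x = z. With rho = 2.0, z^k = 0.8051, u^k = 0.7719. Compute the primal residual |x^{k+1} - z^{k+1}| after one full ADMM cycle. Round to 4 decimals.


ADMM iteration with rho = 2.0, z^k = 0.8051, u^k = 0.7719
Step 1: x-update.
Minimize 2*x^2 + 4*x + (2.0/2)*(x - 0.8051 + 0.7719)^2
FOC: (2*2 + 2.0)*x = -4 + 2.0*(0.8051 - 0.7719)
x^{k+1} = -0.6556
Step 2: z-update.
Minimize 6*z^2 - 12*z + (2.0/2)*(-0.6556 - z + 0.7719)^2
FOC: (2*6 + 2.0)*z = 12 + 2.0*(-0.6556 + 0.7719)
z^{k+1} = 0.8738
Step 3: u-update.
u^{k+1} = 0.7719 - 0.6556 - 0.8738 = -0.7575
Step 4: Primal residual = |-0.6556 - 0.8738| = 1.5294


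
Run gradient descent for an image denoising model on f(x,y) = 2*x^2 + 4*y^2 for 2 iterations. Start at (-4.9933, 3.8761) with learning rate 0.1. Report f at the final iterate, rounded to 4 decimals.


Gradient descent on f(x,y) = 2*x^2 + 4*y^2.
Starting point: (-4.9933, 3.8761), alpha = 0.1
Step 1: grad_x = 2*2*-4.9933 = -19.9732, grad_y = 2*4*3.8761 = 31.0088
  x_1 = -4.9933 - 0.1*-19.9732 = -2.996
  y_1 = 3.8761 - 0.1*31.0088 = 0.7752
Step 2: grad_x = 2*2*-2.996 = -11.9839, grad_y = 2*4*0.7752 = 6.2018
  x_2 = -2.996 - 0.1*-11.9839 = -1.7976
  y_2 = 0.7752 - 0.1*6.2018 = 0.155
f(-1.7976, 0.155) = 2*(-1.7976)^2 + 4*0.155^2 = 6.5588


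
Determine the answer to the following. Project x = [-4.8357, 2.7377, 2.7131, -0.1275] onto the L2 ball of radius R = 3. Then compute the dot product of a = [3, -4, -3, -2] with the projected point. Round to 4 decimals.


Step 1: Compute ||x|| (intermediates to 6 decimals).
||x|| = sqrt((-4.8357)^2 + 2.7377^2 + 2.7131^2 + (-0.1275)^2) = 6.185157
Step 2: Project.
Since ||x|| > R, scale = R/||x|| = 3/6.185157 = 0.485032, proj(x) = scale * x
proj(x) = [-2.345469, 1.327872, 1.31594, -0.061842]
Step 3: Dot product.
a^T * proj(x) = 3*(-2.345469) - 4*1.327872 - 3*1.31594 - 2*(-0.061842) = -16.172


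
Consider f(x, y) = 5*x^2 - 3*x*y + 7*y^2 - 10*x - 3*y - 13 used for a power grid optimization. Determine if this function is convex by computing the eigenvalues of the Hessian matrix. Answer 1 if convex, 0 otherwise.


The Hessian of f(x,y) = 5*x^2 - 3*x*y + 7*y^2 - 10*x - 3*y - 13 is:
H = [[10, -3], [-3, 14]]
Trace = 10 + 14 = 24
Determinant = 10*14 - (-3)^2 = 131
Discriminant = (24)^2 - 4*131 = 52.0
Eigenvalues: lambda_1 = 8.3944, lambda_2 = 15.6056
The function is convex.

1


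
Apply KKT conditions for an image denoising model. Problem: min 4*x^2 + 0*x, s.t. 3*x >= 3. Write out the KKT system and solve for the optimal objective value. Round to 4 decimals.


Step 1: Try lambda = 0 (constraint inactive).
x_unc = 0/(2*4) = 0.0
Check: 3*0.0 = 0.0 < 3 -- violated!
Step 2: Constraint must be active: 3*x = 3
x* = 3/3 = 1.0
lambda = (2*4*1.0 + 0)/3 = 2.6667
Step 3: Compute optimal value.
f(x*) = 4*1.0^2 + 0*1.0 = 4.0


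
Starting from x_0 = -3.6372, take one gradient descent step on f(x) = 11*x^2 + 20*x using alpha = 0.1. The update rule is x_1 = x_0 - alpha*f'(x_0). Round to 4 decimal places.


We compute the gradient at x_0 and apply the update.
f'(x) = 22*x + 20
f'(-3.6372) = 22*-3.6372 + 20 = -60.0184
x_1 = -3.6372 - 0.1*-60.0184 = 2.3646


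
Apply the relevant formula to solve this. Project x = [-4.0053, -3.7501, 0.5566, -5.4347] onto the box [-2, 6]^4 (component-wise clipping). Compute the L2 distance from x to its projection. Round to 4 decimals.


Project each component onto [-2, 6].
clip(-4.0053) = -2.0, clip(-3.7501) = -2.0, clip(0.5566) = 0.5566, clip(-5.4347) = -2.0
Projection = [-2.0, -2.0, 0.5566, -2.0]
Squared diffs: [4.0212, 3.0629, 0.0, 11.7972]
Distance = sqrt(18.8813) = 4.3453


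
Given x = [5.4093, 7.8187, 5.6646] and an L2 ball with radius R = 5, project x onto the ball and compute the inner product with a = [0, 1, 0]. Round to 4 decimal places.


Step 1: Compute ||x|| (intermediates to 6 decimals).
||x|| = sqrt(5.4093^2 + 7.8187^2 + 5.6646^2) = 11.067081
Step 2: Project.
Since ||x|| > R, scale = R/||x|| = 5/11.067081 = 0.45179, proj(x) = scale * x
proj(x) = [2.443868, 3.53241, 2.55921]
Step 3: Dot product.
a^T * proj(x) = 0*2.443868 + 1*3.53241 + 0*2.55921 = 3.5324


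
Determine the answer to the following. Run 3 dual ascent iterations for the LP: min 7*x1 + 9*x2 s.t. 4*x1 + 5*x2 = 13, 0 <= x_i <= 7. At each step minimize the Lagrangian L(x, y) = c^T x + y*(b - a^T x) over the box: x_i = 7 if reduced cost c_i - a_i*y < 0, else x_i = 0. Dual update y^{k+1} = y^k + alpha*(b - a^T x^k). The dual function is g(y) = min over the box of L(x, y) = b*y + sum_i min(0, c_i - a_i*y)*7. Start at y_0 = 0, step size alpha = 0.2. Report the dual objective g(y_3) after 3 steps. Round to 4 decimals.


Dual ascent for LP: min 7*x1 + 9*x2, 4*x1 + 5*x2 = 13, 0 <= x_i <= 7
Step 1: y^k = 0.0, reduced costs: (7.0, 9.0)
  x^k = (0.0, 0.0), subgradient = b - a^T x = 13.0
  y^{k+1} = 0.0 + 0.2*13.0 = 2.6
Step 2: y^k = 2.6, reduced costs: (-3.4, -4.0)
  x^k = (7.0, 7.0), subgradient = b - a^T x = -50.0
  y^{k+1} = 2.6 + 0.2*-50.0 = -7.4
Step 3: y^k = -7.4, reduced costs: (36.6, 46.0)
  x^k = (0.0, 0.0), subgradient = b - a^T x = 13.0
  y^{k+1} = -7.4 + 0.2*13.0 = -4.8
Dual objective at y_3 = -4.8: reduced costs (26.2, 33.0), box minimizer x = (0.0, 0.0)
g(y_3) = b*y + (c1 - a1*y)*x1 + (c2 - a2*y)*x2 = 13*(-4.8) + 26.2*0.0 + 33.0*0.0 = -62.4 + 0.0 + 0.0 = -62.4


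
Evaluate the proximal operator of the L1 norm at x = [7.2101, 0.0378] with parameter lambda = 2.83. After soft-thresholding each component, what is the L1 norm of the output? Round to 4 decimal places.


Soft-thresholding with lambda = 2.83:
prox(7.2101) = sign(7.2101)*max(|7.2101| - 2.83, 0) = 4.3801
prox(0.0378) = sign(0.0378)*max(|0.0378| - 2.83, 0) = 0.0
prox(x) = [4.3801, 0.0]
||prox(x)||_1 = 4.3801 + 0.0 = 4.3801
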